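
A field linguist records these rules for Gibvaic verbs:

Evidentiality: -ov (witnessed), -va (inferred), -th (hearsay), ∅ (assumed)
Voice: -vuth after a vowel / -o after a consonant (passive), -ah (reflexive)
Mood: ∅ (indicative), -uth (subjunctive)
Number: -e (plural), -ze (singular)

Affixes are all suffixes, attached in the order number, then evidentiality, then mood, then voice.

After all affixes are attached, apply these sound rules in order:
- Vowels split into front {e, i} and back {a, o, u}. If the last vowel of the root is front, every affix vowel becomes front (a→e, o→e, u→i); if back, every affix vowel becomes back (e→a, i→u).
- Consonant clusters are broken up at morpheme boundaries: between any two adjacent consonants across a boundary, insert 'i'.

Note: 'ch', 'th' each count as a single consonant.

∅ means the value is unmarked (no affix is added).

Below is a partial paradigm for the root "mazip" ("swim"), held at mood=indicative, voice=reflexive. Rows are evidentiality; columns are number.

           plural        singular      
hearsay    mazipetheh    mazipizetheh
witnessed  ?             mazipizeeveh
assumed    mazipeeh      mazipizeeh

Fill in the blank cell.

mazipeeveh

Attach number plural -e → mazipe.
Attach evidentiality witnessed -ov → mazipeov.
mood = indicative: zero marking, form stays mazipeov.
Attach voice reflexive -ah → mazipeovah.
Apply vowel harmony: mazipeovah → mazipeeveh.
Epenthesis: no change.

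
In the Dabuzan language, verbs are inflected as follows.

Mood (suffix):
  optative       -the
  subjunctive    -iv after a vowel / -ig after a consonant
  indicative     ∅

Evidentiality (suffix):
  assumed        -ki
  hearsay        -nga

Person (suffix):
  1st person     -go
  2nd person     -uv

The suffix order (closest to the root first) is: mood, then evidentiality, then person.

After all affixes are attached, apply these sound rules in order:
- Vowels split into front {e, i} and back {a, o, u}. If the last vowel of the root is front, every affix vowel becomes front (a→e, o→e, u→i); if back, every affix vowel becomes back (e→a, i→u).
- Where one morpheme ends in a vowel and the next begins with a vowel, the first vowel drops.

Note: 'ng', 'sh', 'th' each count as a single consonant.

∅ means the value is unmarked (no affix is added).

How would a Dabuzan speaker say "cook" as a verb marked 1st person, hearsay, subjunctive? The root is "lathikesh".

lathikeshigngege

Attach mood subjunctive -ig (after consonant 'sh') → lathikeshig.
Attach evidentiality hearsay -nga → lathikeshignga.
Attach person 1st person -go → lathikeshigngago.
Apply vowel harmony: lathikeshigngago → lathikeshigngege.
Vowel deletion: no change.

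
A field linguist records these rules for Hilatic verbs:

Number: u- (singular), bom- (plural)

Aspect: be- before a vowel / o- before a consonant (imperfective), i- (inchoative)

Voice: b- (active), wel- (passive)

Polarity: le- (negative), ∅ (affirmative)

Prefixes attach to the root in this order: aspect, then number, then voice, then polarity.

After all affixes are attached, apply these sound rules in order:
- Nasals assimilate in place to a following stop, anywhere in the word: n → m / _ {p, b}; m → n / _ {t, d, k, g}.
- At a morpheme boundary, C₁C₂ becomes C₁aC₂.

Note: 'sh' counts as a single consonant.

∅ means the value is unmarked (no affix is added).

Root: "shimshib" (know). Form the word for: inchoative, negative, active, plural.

lebabomishimshib

Attach aspect inchoative i- → ishimshib.
Attach number plural bom- → bomishimshib.
Attach voice active b- → bbomishimshib.
Attach polarity negative le- → lebbomishimshib.
Nasal assimilation: no change.
Apply epenthesis: lebbomishimshib → lebabomishimshib.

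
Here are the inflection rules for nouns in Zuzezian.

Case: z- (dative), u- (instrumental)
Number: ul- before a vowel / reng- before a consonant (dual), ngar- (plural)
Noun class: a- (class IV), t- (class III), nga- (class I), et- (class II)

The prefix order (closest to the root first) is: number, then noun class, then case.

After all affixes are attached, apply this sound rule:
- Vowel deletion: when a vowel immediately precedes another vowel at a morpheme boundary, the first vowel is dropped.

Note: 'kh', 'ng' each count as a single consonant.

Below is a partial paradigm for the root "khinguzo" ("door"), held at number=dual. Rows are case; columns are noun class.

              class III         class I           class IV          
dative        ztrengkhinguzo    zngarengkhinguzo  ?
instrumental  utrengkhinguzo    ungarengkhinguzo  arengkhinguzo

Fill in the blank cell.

Attach number dual reng- (before consonant 'kh') → rengkhinguzo.
Attach noun class class IV a- → arengkhinguzo.
Attach case dative z- → zarengkhinguzo.
Vowel deletion: no change.

zarengkhinguzo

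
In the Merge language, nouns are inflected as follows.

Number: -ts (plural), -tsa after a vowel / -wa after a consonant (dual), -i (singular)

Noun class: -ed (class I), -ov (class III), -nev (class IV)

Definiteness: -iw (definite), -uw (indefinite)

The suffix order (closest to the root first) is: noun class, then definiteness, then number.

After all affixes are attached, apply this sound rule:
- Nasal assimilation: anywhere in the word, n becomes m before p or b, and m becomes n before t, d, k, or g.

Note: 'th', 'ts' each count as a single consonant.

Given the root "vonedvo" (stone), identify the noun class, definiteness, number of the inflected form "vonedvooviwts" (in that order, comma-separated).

Segment: vonedvo-ov-iw-ts.
noun class: -ov → class III.
definiteness: -iw → definite.
number: -ts → plural.

class III, definite, plural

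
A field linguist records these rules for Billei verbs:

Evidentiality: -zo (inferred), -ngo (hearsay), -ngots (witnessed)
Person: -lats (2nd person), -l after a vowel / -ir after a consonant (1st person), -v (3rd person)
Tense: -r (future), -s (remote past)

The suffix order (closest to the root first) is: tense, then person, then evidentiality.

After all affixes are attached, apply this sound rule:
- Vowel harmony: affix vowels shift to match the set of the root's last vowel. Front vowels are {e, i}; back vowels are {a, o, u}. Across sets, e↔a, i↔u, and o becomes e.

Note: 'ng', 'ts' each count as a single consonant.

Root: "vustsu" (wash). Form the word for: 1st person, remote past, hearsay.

vustsusurngo

Attach tense remote past -s → vustsus.
Attach person 1st person -ir (after consonant 's') → vustsusir.
Attach evidentiality hearsay -ngo → vustsusirngo.
Apply vowel harmony: vustsusirngo → vustsusurngo.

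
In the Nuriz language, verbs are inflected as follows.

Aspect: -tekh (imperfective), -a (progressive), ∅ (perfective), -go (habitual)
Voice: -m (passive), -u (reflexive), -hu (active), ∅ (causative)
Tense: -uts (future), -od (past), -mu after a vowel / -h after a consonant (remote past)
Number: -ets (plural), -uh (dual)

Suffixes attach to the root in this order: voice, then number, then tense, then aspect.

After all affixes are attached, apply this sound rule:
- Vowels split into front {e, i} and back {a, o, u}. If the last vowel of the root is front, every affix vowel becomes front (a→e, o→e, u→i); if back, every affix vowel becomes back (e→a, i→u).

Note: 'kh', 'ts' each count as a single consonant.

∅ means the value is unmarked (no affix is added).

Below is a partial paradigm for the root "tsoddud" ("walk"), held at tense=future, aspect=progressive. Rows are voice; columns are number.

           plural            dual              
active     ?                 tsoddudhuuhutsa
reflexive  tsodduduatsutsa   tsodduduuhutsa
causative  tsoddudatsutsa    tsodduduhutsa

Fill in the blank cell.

Attach voice active -hu → tsoddudhu.
Attach number plural -ets → tsoddudhuets.
Attach tense future -uts → tsoddudhuetsuts.
Attach aspect progressive -a → tsoddudhuetsutsa.
Apply vowel harmony: tsoddudhuetsutsa → tsoddudhuatsutsa.

tsoddudhuatsutsa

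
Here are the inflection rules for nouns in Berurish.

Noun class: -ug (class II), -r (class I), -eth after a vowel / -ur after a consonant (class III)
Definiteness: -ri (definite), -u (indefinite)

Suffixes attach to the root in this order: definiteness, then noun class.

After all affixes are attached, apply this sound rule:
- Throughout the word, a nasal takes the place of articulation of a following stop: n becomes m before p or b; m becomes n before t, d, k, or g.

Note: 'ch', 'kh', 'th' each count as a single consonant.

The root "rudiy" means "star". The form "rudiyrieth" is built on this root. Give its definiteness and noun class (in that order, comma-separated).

definite, class III

Segment: rudiy-ri-eth.
definiteness: -ri → definite.
noun class: -eth/ur → class III.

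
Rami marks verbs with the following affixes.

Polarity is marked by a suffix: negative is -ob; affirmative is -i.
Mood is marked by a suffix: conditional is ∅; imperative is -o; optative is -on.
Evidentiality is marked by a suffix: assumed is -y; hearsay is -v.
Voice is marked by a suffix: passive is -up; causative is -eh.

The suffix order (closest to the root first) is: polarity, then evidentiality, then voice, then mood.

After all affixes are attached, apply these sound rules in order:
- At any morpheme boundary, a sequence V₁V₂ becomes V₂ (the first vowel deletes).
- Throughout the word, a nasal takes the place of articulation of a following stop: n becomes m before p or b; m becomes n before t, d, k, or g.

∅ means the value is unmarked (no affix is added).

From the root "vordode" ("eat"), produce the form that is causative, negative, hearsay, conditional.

vordodobveh

Attach polarity negative -ob → vordodeob.
Attach evidentiality hearsay -v → vordodeobv.
Attach voice causative -eh → vordodeobveh.
mood = conditional: zero marking, form stays vordodeobveh.
Apply vowel deletion: vordodeobveh → vordodobveh.
Nasal assimilation: no change.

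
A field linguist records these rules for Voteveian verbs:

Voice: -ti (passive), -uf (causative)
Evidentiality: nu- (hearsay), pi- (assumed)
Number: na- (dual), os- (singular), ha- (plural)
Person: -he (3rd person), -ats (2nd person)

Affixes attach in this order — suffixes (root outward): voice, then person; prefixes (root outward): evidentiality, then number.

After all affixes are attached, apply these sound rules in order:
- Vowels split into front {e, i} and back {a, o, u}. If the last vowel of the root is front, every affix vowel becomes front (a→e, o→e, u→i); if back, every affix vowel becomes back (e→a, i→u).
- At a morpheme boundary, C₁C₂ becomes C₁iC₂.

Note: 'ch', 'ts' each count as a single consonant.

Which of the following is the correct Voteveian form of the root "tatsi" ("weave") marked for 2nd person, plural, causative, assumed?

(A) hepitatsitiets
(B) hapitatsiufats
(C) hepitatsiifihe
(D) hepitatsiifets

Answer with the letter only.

D

Attach evidentiality assumed pi- → pitatsi.
Attach number plural ha- → hapitatsi.
Attach voice causative -uf → hapitatsiuf.
Attach person 2nd person -ats → hapitatsiufats.
Apply vowel harmony: hapitatsiufats → hepitatsiifets.
Epenthesis: no change.
So the correct form is hepitatsiifets, option (D).
(C) hepitatsiifihe is wrong: it uses 3rd person instead of 2nd person for person.
(B) hapitatsiufats is wrong: it fails to apply the sound rule(s).
(A) hepitatsitiets is wrong: it uses passive instead of causative for voice.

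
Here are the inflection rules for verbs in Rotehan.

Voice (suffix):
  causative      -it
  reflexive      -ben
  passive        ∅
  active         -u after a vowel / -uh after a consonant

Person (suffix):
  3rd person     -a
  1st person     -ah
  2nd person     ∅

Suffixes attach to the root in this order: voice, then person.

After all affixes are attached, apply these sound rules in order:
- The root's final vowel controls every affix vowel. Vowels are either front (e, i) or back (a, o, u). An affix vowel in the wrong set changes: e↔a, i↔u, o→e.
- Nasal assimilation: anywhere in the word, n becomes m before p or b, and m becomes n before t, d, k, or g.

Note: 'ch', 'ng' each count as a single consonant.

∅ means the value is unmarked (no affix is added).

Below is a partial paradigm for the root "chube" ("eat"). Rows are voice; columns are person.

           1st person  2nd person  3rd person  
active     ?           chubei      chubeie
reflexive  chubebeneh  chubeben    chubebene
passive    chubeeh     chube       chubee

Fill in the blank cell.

Attach voice active -u (after vowel 'e') → chubeu.
Attach person 1st person -ah → chubeuah.
Apply vowel harmony: chubeuah → chubeieh.
Nasal assimilation: no change.

chubeieh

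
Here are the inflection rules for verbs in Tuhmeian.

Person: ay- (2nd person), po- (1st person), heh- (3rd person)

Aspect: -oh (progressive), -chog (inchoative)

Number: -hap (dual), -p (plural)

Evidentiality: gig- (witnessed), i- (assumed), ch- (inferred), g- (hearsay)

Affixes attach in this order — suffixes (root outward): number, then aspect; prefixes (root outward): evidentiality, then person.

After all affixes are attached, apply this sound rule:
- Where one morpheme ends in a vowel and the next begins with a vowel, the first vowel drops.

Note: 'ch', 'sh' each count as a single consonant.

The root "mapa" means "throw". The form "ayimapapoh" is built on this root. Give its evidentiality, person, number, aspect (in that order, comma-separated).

assumed, 2nd person, plural, progressive

Segment: ay-i-mapa-p-oh.
evidentiality: i- → assumed.
person: ay- → 2nd person.
number: -p → plural.
aspect: -oh → progressive.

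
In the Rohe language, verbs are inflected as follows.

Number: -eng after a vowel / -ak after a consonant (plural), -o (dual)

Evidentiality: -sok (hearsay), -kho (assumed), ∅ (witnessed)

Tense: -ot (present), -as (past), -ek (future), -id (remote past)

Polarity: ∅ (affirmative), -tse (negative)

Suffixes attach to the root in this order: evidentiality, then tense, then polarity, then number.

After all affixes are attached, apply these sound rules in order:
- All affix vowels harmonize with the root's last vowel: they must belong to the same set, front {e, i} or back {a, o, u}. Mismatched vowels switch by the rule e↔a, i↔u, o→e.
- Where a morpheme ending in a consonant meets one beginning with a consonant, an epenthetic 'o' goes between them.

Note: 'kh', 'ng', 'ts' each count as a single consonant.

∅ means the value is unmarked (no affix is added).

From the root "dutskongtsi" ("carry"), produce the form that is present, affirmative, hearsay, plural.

dutskongtsiseketek

Attach evidentiality hearsay -sok → dutskongtsisok.
Attach tense present -ot → dutskongtsisokot.
polarity = affirmative: zero marking, form stays dutskongtsisokot.
Attach number plural -ak (after consonant 't') → dutskongtsisokotak.
Apply vowel harmony: dutskongtsisokotak → dutskongtsiseketek.
Epenthesis: no change.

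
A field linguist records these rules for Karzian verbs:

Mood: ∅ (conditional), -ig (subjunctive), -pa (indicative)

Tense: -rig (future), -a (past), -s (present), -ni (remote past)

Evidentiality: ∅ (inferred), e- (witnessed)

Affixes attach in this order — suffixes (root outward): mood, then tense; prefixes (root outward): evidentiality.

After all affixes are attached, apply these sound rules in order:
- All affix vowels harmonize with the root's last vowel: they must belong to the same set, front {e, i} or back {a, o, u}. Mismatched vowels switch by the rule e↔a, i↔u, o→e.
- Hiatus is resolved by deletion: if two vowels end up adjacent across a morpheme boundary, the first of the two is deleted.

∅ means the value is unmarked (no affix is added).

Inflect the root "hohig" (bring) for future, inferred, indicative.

Attach mood indicative -pa → hohigpa.
evidentiality = inferred: zero marking, form stays hohigpa.
Attach tense future -rig → hohigparig.
Apply vowel harmony: hohigparig → hohigperig.
Vowel deletion: no change.

hohigperig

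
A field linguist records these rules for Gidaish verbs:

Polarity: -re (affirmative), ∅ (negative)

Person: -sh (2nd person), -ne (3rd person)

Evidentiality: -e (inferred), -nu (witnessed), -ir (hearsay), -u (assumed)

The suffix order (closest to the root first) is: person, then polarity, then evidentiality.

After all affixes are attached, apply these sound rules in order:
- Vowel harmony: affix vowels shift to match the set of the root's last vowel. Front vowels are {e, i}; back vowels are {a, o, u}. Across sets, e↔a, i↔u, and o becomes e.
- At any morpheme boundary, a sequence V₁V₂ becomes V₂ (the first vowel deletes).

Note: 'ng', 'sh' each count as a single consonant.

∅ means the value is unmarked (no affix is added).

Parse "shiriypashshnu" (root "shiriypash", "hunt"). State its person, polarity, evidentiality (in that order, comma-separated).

2nd person, negative, witnessed

Segment: shiriypash-sh-nu.
person: -sh → 2nd person.
polarity: ∅ → negative.
evidentiality: -nu → witnessed.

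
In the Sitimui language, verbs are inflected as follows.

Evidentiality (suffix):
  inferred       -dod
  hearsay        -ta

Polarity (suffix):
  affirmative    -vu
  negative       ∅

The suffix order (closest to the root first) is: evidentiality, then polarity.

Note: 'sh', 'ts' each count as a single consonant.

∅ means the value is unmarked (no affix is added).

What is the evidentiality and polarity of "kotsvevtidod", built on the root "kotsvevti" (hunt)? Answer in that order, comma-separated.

inferred, negative

Segment: kotsvevti-dod.
evidentiality: -dod → inferred.
polarity: ∅ → negative.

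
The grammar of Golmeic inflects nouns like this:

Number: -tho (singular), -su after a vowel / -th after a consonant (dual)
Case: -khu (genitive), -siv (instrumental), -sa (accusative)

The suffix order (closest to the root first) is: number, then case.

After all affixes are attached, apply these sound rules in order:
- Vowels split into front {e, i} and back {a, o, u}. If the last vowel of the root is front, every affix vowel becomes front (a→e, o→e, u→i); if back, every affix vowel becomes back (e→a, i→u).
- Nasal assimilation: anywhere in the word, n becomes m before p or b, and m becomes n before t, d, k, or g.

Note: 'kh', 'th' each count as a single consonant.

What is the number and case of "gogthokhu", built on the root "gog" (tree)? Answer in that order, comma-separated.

singular, genitive

Segment: gog-tho-khu.
number: -tho → singular.
case: -khu → genitive.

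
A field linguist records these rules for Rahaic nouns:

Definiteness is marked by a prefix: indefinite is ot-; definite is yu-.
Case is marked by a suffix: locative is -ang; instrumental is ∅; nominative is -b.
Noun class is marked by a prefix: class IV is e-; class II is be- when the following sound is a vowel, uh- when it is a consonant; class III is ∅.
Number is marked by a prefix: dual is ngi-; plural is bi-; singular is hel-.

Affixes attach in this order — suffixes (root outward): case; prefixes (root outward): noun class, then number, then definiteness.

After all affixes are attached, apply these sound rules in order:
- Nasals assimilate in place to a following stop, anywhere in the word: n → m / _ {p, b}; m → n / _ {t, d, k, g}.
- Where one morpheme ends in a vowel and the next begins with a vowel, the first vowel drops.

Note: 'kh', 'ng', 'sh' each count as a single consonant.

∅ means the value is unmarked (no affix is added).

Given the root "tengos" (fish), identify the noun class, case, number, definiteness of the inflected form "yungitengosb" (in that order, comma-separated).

class III, nominative, dual, definite

Segment: yu-ngi-tengos-b.
noun class: ∅ → class III.
case: -b → nominative.
number: ngi- → dual.
definiteness: yu- → definite.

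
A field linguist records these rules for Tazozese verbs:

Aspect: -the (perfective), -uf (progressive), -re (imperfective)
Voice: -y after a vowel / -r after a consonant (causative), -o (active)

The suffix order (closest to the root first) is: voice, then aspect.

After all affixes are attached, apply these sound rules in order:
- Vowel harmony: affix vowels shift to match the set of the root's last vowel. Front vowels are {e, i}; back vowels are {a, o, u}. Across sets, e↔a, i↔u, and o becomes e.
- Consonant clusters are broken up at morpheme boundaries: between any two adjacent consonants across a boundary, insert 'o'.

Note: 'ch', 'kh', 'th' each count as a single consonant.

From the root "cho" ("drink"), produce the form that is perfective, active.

chootha

Attach voice active -o → choo.
Attach aspect perfective -the → choothe.
Apply vowel harmony: choothe → chootha.
Epenthesis: no change.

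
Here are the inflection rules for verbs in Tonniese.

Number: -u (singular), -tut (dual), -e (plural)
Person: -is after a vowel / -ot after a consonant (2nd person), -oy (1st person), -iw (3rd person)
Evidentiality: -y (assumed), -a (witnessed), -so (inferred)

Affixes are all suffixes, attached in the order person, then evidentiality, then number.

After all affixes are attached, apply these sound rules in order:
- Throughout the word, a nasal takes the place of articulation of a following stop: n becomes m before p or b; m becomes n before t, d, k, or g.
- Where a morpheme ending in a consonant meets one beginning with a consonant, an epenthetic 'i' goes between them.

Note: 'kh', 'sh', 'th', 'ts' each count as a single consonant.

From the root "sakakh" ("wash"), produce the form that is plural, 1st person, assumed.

sakakhoyiye

Attach person 1st person -oy → sakakhoy.
Attach evidentiality assumed -y → sakakhoyy.
Attach number plural -e → sakakhoyye.
Nasal assimilation: no change.
Apply epenthesis: sakakhoyye → sakakhoyiye.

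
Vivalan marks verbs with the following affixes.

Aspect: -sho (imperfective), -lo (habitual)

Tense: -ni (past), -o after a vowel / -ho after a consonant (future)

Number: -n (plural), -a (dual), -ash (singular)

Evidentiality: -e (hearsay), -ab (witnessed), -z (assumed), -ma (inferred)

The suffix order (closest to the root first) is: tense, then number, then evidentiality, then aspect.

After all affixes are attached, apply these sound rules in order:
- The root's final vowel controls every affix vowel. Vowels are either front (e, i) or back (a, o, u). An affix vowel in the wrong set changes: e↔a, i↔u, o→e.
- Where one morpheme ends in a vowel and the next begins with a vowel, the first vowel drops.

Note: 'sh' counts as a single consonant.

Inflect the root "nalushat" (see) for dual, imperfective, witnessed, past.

nalushatnabsho

Attach tense past -ni → nalushatni.
Attach number dual -a → nalushatnia.
Attach evidentiality witnessed -ab → nalushatniaab.
Attach aspect imperfective -sho → nalushatniaabsho.
Apply vowel harmony: nalushatniaabsho → nalushatnuaabsho.
Apply vowel deletion: nalushatnuaabsho → nalushatnabsho.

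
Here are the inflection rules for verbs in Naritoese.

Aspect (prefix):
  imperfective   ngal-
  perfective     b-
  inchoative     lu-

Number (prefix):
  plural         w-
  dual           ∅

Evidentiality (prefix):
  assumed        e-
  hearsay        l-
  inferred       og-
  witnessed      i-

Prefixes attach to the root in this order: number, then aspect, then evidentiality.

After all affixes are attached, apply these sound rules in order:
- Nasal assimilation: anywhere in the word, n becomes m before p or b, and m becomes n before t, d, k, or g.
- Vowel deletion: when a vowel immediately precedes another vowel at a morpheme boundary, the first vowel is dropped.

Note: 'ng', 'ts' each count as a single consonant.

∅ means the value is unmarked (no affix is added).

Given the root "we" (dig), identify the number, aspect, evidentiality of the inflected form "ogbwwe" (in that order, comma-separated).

plural, perfective, inferred

Segment: og-b-w-we.
number: w- → plural.
aspect: b- → perfective.
evidentiality: og- → inferred.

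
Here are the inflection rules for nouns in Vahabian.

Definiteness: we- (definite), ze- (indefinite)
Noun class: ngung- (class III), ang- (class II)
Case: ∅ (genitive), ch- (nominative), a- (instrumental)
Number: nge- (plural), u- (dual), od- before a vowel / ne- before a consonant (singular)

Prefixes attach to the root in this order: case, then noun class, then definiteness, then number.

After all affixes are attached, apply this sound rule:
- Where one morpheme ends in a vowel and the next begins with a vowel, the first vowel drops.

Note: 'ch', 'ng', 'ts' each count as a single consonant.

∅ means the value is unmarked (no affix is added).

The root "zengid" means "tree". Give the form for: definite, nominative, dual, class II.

Attach case nominative ch- → chzengid.
Attach noun class class II ang- → angchzengid.
Attach definiteness definite we- → weangchzengid.
Attach number dual u- → uweangchzengid.
Apply vowel deletion: uweangchzengid → uwangchzengid.

uwangchzengid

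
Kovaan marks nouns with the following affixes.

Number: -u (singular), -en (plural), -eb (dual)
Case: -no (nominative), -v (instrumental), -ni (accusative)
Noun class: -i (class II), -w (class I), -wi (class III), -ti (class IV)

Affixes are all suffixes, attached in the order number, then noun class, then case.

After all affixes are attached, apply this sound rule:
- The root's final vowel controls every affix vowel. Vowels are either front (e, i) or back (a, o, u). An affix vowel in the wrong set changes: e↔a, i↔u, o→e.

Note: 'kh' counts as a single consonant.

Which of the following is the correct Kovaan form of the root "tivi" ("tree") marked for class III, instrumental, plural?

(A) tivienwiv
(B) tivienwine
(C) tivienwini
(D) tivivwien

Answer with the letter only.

Attach number plural -en → tivien.
Attach noun class class III -wi → tivienwi.
Attach case instrumental -v → tivienwiv.
Vowel harmony: no change.
So the correct form is tivienwiv, option (A).
(D) tivivwien is wrong: it has the affixes in the wrong order.
(B) tivienwine is wrong: it uses nominative instead of instrumental for case.
(C) tivienwini is wrong: it uses accusative instead of instrumental for case.

A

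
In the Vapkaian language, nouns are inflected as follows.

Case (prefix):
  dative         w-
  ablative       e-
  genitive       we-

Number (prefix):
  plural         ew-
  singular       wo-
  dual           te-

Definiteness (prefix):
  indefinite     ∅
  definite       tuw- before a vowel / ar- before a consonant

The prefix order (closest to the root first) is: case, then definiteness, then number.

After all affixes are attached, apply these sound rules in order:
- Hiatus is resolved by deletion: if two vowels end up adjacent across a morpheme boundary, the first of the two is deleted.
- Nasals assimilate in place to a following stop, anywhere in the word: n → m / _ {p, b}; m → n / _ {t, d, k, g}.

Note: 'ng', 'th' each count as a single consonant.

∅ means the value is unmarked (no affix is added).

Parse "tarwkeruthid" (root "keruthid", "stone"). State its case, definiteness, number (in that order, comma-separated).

dative, definite, dual

Segment: te-ar-w-keruthid.
case: w- → dative.
definiteness: tuw/ar- → definite.
number: te- → dual.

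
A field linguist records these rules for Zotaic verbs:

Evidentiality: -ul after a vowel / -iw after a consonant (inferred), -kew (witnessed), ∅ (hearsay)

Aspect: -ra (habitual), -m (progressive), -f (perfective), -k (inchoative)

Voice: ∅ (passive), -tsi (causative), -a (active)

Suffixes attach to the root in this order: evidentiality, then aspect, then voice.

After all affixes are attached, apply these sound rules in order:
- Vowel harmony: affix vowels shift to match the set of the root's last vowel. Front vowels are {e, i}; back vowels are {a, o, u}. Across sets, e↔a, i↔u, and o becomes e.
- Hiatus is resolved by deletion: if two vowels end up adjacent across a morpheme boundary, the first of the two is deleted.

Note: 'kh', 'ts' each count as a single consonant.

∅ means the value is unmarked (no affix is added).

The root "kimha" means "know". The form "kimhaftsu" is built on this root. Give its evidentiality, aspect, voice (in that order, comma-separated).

hearsay, perfective, causative

Segment: kimha-f-tsi.
evidentiality: ∅ → hearsay.
aspect: -f → perfective.
voice: -tsi → causative.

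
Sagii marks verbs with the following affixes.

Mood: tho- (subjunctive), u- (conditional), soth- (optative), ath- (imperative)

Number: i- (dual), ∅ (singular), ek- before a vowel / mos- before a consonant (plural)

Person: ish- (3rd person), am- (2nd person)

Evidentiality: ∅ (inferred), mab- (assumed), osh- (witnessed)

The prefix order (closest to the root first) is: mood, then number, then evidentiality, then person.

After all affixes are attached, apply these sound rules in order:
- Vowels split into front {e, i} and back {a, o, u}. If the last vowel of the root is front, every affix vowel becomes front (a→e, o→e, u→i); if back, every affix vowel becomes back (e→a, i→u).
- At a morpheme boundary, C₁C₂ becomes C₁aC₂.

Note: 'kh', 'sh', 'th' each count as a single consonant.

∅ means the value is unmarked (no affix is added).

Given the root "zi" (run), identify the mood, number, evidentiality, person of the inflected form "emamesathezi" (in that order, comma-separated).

subjunctive, plural, inferred, 2nd person

Segment: am-mos-tho-zi.
mood: tho- → subjunctive.
number: ek/mos- → plural.
evidentiality: ∅ → inferred.
person: am- → 2nd person.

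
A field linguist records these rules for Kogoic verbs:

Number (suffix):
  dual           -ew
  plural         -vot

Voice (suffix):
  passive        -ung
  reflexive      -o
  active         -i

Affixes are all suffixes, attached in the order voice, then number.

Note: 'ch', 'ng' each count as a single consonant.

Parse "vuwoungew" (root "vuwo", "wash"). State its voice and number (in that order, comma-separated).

Segment: vuwo-ung-ew.
voice: -ung → passive.
number: -ew → dual.

passive, dual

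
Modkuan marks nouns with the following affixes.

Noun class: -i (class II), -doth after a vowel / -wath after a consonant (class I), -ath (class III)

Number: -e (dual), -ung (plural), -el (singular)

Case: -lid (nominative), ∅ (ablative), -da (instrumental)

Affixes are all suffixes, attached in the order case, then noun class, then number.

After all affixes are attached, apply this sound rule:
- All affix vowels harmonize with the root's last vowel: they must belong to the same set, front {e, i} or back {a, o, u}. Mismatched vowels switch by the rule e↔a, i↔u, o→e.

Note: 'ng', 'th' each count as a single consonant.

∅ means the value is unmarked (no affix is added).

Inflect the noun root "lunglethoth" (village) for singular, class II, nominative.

lunglethothludual

Attach case nominative -lid → lunglethothlid.
Attach noun class class II -i → lunglethothlidi.
Attach number singular -el → lunglethothlidiel.
Apply vowel harmony: lunglethothlidiel → lunglethothludual.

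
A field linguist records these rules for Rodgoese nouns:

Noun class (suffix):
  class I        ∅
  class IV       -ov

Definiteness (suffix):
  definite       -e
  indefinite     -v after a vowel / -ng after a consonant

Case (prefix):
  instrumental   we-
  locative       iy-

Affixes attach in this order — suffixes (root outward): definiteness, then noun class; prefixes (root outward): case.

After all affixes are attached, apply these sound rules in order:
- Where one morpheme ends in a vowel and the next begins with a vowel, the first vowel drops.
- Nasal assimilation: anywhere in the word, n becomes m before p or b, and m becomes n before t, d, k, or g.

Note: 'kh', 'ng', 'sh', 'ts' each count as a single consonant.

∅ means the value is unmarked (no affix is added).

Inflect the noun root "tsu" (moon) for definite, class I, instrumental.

wetse

Attach definiteness definite -e → tsue.
Attach case instrumental we- → wetsue.
noun class = class I: zero marking, form stays wetsue.
Apply vowel deletion: wetsue → wetse.
Nasal assimilation: no change.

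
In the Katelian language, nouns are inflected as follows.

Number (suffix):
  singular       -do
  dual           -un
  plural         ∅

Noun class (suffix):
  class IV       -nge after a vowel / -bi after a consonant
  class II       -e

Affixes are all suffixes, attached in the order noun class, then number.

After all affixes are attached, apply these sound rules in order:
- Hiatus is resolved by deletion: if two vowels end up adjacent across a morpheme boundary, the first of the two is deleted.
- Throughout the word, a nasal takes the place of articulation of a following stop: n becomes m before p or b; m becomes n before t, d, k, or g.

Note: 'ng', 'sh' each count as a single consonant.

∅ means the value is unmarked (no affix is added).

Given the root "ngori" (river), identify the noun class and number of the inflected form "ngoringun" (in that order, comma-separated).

Segment: ngori-nge-un.
noun class: -nge/bi → class IV.
number: -un → dual.

class IV, dual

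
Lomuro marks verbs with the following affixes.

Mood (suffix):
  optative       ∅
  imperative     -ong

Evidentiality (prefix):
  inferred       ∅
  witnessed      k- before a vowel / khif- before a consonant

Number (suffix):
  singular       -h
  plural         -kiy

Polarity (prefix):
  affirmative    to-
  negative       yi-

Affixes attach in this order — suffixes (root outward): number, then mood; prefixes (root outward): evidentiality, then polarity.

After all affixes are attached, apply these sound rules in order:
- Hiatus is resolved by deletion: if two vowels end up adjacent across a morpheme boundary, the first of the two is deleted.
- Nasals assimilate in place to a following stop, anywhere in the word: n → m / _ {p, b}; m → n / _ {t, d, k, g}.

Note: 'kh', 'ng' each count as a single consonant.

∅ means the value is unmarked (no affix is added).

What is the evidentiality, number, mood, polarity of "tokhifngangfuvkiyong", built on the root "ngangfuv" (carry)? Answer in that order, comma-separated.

Segment: to-khif-ngangfuv-kiy-ong.
evidentiality: k/khif- → witnessed.
number: -kiy → plural.
mood: -ong → imperative.
polarity: to- → affirmative.

witnessed, plural, imperative, affirmative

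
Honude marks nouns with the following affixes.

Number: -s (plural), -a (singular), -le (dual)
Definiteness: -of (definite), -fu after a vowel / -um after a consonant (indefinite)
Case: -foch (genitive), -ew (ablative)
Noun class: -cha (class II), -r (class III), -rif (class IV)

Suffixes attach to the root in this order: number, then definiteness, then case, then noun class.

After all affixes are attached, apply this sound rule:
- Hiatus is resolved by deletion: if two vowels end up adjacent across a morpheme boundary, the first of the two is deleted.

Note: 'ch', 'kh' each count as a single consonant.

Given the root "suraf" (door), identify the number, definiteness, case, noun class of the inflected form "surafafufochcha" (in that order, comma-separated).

Segment: suraf-a-fu-foch-cha.
number: -a → singular.
definiteness: -fu/um → indefinite.
case: -foch → genitive.
noun class: -cha → class II.

singular, indefinite, genitive, class II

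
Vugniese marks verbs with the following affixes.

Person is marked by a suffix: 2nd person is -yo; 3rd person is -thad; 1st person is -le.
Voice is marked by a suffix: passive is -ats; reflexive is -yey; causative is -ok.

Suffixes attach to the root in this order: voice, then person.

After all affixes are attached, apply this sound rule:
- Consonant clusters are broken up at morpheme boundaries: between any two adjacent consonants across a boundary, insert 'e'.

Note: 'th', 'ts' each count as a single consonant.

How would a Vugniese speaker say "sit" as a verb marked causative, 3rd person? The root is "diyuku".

diyukuokethad

Attach voice causative -ok → diyukuok.
Attach person 3rd person -thad → diyukuokthad.
Apply epenthesis: diyukuokthad → diyukuokethad.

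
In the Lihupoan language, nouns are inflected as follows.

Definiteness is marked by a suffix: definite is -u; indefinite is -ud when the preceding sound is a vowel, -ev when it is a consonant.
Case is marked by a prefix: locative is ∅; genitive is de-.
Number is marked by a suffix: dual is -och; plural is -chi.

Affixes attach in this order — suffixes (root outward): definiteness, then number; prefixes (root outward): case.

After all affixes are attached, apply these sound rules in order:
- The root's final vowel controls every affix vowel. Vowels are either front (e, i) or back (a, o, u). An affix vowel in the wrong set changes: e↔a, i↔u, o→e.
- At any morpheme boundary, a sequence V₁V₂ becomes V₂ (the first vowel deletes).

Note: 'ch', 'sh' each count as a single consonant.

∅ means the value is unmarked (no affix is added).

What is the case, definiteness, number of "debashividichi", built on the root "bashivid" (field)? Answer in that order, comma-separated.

genitive, definite, plural

Segment: de-bashivid-u-chi.
case: de- → genitive.
definiteness: -u → definite.
number: -chi → plural.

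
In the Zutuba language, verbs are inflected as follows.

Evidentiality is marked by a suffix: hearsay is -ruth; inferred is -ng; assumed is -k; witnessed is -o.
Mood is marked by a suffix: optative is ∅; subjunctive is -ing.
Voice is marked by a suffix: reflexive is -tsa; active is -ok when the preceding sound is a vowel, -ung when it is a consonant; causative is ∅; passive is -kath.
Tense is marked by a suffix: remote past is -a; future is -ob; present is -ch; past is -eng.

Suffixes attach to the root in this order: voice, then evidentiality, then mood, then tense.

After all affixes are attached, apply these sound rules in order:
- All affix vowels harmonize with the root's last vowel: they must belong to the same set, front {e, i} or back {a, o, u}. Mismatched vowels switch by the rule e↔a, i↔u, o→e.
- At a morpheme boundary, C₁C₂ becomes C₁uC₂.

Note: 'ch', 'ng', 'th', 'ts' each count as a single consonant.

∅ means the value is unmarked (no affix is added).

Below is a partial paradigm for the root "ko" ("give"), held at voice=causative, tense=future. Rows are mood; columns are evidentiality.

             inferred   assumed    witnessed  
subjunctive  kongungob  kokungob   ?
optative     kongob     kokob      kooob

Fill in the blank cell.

voice = causative: zero marking, form stays ko.
Attach evidentiality witnessed -o → koo.
Attach mood subjunctive -ing → kooing.
Attach tense future -ob → kooingob.
Apply vowel harmony: kooingob → kooungob.
Epenthesis: no change.

kooungob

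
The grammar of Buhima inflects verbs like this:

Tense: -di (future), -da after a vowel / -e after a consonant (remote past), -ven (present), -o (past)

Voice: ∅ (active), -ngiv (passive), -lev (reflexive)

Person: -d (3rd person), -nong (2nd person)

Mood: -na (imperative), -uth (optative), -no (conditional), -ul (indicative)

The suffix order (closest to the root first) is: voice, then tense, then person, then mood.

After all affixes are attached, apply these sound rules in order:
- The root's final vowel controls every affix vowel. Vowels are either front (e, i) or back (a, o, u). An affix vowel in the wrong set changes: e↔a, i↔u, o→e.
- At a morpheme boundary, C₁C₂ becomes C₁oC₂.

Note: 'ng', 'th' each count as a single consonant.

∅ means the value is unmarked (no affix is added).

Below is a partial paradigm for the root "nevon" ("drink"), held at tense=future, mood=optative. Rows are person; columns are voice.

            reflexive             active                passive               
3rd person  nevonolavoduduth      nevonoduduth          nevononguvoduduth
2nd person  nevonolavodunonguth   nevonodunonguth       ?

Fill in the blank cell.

nevononguvodunonguth

Attach voice passive -ngiv → nevonngiv.
Attach tense future -di → nevonngivdi.
Attach person 2nd person -nong → nevonngivdinong.
Attach mood optative -uth → nevonngivdinonguth.
Apply vowel harmony: nevonngivdinonguth → nevonnguvdunonguth.
Apply epenthesis: nevonnguvdunonguth → nevononguvodunonguth.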